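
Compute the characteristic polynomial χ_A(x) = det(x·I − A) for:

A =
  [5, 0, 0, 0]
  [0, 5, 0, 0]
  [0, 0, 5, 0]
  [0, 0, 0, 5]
x^4 - 20*x^3 + 150*x^2 - 500*x + 625

Expanding det(x·I − A) (e.g. by cofactor expansion or by noting that A is similar to its Jordan form J, which has the same characteristic polynomial as A) gives
  χ_A(x) = x^4 - 20*x^3 + 150*x^2 - 500*x + 625
which factors as (x - 5)^4. The eigenvalues (with algebraic multiplicities) are λ = 5 with multiplicity 4.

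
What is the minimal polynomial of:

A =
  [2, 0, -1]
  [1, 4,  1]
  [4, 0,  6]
x^3 - 12*x^2 + 48*x - 64

The characteristic polynomial is χ_A(x) = (x - 4)^3, so the eigenvalues are known. The minimal polynomial is
  m_A(x) = Π_λ (x − λ)^{k_λ}
where k_λ is the size of the *largest* Jordan block for λ (equivalently, the smallest k with (A − λI)^k v = 0 for every generalised eigenvector v of λ).

  λ = 4: largest Jordan block has size 3, contributing (x − 4)^3

So m_A(x) = (x - 4)^3 = x^3 - 12*x^2 + 48*x - 64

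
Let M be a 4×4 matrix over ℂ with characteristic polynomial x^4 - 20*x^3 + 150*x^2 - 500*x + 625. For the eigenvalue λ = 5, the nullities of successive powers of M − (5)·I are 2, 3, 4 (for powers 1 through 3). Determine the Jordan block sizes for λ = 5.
Block sizes for λ = 5: [3, 1]

From the dimensions of kernels of powers, the number of Jordan blocks of size at least j is d_j − d_{j−1} where d_j = dim ker(N^j) (with d_0 = 0). Computing the differences gives [2, 1, 1].
The number of blocks of size exactly k is (#blocks of size ≥ k) − (#blocks of size ≥ k + 1), so the partition is: 1 block(s) of size 1, 1 block(s) of size 3.
In nonincreasing order the block sizes are [3, 1].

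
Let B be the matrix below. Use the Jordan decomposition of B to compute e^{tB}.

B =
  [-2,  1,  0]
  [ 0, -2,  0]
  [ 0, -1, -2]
e^{tB} =
  [exp(-2*t), t*exp(-2*t), 0]
  [0, exp(-2*t), 0]
  [0, -t*exp(-2*t), exp(-2*t)]

Strategy: write B = P · J · P⁻¹ where J is a Jordan canonical form, so e^{tB} = P · e^{tJ} · P⁻¹, and e^{tJ} can be computed block-by-block.

B has Jordan form
J =
  [-2,  1,  0]
  [ 0, -2,  0]
  [ 0,  0, -2]
(up to reordering of blocks).

Per-block formulas:
  For a 2×2 Jordan block J_2(-2): exp(t · J_2(-2)) = e^(-2t)·(I + t·N), where N is the 2×2 nilpotent shift.
  For a 1×1 block at λ = -2: exp(t · [-2]) = [e^(-2t)].

After assembling e^{tJ} and conjugating by P, we get:

e^{tB} =
  [exp(-2*t), t*exp(-2*t), 0]
  [0, exp(-2*t), 0]
  [0, -t*exp(-2*t), exp(-2*t)]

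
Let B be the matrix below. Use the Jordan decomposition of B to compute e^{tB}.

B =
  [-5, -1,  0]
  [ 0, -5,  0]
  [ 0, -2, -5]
e^{tB} =
  [exp(-5*t), -t*exp(-5*t), 0]
  [0, exp(-5*t), 0]
  [0, -2*t*exp(-5*t), exp(-5*t)]

Strategy: write B = P · J · P⁻¹ where J is a Jordan canonical form, so e^{tB} = P · e^{tJ} · P⁻¹, and e^{tJ} can be computed block-by-block.

B has Jordan form
J =
  [-5,  1,  0]
  [ 0, -5,  0]
  [ 0,  0, -5]
(up to reordering of blocks).

Per-block formulas:
  For a 1×1 block at λ = -5: exp(t · [-5]) = [e^(-5t)].
  For a 2×2 Jordan block J_2(-5): exp(t · J_2(-5)) = e^(-5t)·(I + t·N), where N is the 2×2 nilpotent shift.

After assembling e^{tJ} and conjugating by P, we get:

e^{tB} =
  [exp(-5*t), -t*exp(-5*t), 0]
  [0, exp(-5*t), 0]
  [0, -2*t*exp(-5*t), exp(-5*t)]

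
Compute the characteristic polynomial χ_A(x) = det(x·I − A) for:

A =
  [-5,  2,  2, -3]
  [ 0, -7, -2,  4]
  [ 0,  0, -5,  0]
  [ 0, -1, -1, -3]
x^4 + 20*x^3 + 150*x^2 + 500*x + 625

Expanding det(x·I − A) (e.g. by cofactor expansion or by noting that A is similar to its Jordan form J, which has the same characteristic polynomial as A) gives
  χ_A(x) = x^4 + 20*x^3 + 150*x^2 + 500*x + 625
which factors as (x + 5)^4. The eigenvalues (with algebraic multiplicities) are λ = -5 with multiplicity 4.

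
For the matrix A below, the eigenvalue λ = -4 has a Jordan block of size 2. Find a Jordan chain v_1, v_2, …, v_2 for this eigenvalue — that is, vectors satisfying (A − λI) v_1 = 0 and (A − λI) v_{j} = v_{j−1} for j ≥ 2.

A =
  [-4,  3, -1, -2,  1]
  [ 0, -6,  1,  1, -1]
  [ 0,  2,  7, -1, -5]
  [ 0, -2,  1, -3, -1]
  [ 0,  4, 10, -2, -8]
A Jordan chain for λ = -4 of length 2:
v_1 = (3, -2, 2, -2, 4)ᵀ
v_2 = (0, 1, 0, 0, 0)ᵀ

Let N = A − (-4)·I. We want v_2 with N^2 v_2 = 0 but N^1 v_2 ≠ 0; then v_{j-1} := N · v_j for j = 2, …, 2.

Pick v_2 = (0, 1, 0, 0, 0)ᵀ.
Then v_1 = N · v_2 = (3, -2, 2, -2, 4)ᵀ.

Sanity check: (A − (-4)·I) v_1 = (0, 0, 0, 0, 0)ᵀ = 0. ✓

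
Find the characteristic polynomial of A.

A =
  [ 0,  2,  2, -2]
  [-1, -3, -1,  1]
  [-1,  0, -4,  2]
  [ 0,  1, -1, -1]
x^4 + 8*x^3 + 24*x^2 + 32*x + 16

Expanding det(x·I − A) (e.g. by cofactor expansion or by noting that A is similar to its Jordan form J, which has the same characteristic polynomial as A) gives
  χ_A(x) = x^4 + 8*x^3 + 24*x^2 + 32*x + 16
which factors as (x + 2)^4. The eigenvalues (with algebraic multiplicities) are λ = -2 with multiplicity 4.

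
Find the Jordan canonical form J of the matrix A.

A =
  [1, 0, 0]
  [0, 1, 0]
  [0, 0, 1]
J_1(1) ⊕ J_1(1) ⊕ J_1(1)

The characteristic polynomial is
  det(x·I − A) = x^3 - 3*x^2 + 3*x - 1 = (x - 1)^3

Eigenvalues and multiplicities (the geometric multiplicity of λ is n − rank(A − λI), which equals the number of Jordan blocks for λ):
  λ = 1: algebraic multiplicity = 3, geometric multiplicity = 3

Determining the block sizes for each eigenvalue:
  λ = 1: gm = am = 3, so every block has size 1 → block sizes [1, 1, 1]

Assembling the blocks gives a Jordan form
J =
  [1, 0, 0]
  [0, 1, 0]
  [0, 0, 1]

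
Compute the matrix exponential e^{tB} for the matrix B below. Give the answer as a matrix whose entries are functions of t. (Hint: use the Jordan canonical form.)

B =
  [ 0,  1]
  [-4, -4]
e^{tB} =
  [2*t*exp(-2*t) + exp(-2*t), t*exp(-2*t)]
  [-4*t*exp(-2*t), -2*t*exp(-2*t) + exp(-2*t)]

Strategy: write B = P · J · P⁻¹ where J is a Jordan canonical form, so e^{tB} = P · e^{tJ} · P⁻¹, and e^{tJ} can be computed block-by-block.

B has Jordan form
J =
  [-2,  1]
  [ 0, -2]
(up to reordering of blocks).

Per-block formulas:
  For a 2×2 Jordan block J_2(-2): exp(t · J_2(-2)) = e^(-2t)·(I + t·N), where N is the 2×2 nilpotent shift.

After assembling e^{tJ} and conjugating by P, we get:

e^{tB} =
  [2*t*exp(-2*t) + exp(-2*t), t*exp(-2*t)]
  [-4*t*exp(-2*t), -2*t*exp(-2*t) + exp(-2*t)]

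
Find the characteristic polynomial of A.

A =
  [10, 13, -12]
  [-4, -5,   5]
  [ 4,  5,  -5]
x^3

Expanding det(x·I − A) (e.g. by cofactor expansion or by noting that A is similar to its Jordan form J, which has the same characteristic polynomial as A) gives
  χ_A(x) = x^3
which factors as x^3. The eigenvalues (with algebraic multiplicities) are λ = 0 with multiplicity 3.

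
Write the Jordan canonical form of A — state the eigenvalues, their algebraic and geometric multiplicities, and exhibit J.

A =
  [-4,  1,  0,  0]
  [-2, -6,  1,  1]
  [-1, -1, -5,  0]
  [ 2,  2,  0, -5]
J_3(-5) ⊕ J_1(-5)

The characteristic polynomial is
  det(x·I − A) = x^4 + 20*x^3 + 150*x^2 + 500*x + 625 = (x + 5)^4

Eigenvalues and multiplicities (the geometric multiplicity of λ is n − rank(A − λI), which equals the number of Jordan blocks for λ):
  λ = -5: algebraic multiplicity = 4, geometric multiplicity = 2

Determining the block sizes for each eigenvalue:
  λ = -5: with am = 4 and gm = 2, the partition is not yet determined (e.g. several partitions of 4 into 2 parts exist). Let N = A − (-5)·I. Computing rank(N^1) = 2, rank(N^2) = 1, rank(N^3) = 0; the number of blocks of size ≥ j is rank(N^{j−1}) − rank(N^j), giving [2, 1, 1]. So we have 1 block(s) of size 3, 1 block(s) of size 1 → block sizes [3, 1]

Assembling the blocks gives a Jordan form
J =
  [-5,  1,  0,  0]
  [ 0, -5,  1,  0]
  [ 0,  0, -5,  0]
  [ 0,  0,  0, -5]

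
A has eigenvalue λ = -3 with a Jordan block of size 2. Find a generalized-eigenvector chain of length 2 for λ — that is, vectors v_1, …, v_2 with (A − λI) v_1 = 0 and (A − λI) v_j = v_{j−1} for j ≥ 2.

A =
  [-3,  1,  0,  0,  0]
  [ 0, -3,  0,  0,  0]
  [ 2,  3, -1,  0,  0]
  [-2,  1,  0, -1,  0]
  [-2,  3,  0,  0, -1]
A Jordan chain for λ = -3 of length 2:
v_1 = (1, 0, -1, 1, 1)ᵀ
v_2 = (1, 1, -3, 1, 0)ᵀ

Let N = A − (-3)·I. We want v_2 with N^2 v_2 = 0 but N^1 v_2 ≠ 0; then v_{j-1} := N · v_j for j = 2, …, 2.

Pick v_2 = (1, 1, -3, 1, 0)ᵀ.
Then v_1 = N · v_2 = (1, 0, -1, 1, 1)ᵀ.

Sanity check: (A − (-3)·I) v_1 = (0, 0, 0, 0, 0)ᵀ = 0. ✓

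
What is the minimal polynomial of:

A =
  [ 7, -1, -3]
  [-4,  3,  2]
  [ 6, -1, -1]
x^3 - 9*x^2 + 27*x - 27

The characteristic polynomial is χ_A(x) = (x - 3)^3, so the eigenvalues are known. The minimal polynomial is
  m_A(x) = Π_λ (x − λ)^{k_λ}
where k_λ is the size of the *largest* Jordan block for λ (equivalently, the smallest k with (A − λI)^k v = 0 for every generalised eigenvector v of λ).

  λ = 3: largest Jordan block has size 3, contributing (x − 3)^3

So m_A(x) = (x - 3)^3 = x^3 - 9*x^2 + 27*x - 27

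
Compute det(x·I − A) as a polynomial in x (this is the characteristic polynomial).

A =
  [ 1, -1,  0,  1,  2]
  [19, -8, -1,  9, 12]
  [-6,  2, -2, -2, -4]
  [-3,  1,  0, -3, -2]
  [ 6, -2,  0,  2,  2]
x^5 + 10*x^4 + 40*x^3 + 80*x^2 + 80*x + 32

Expanding det(x·I − A) (e.g. by cofactor expansion or by noting that A is similar to its Jordan form J, which has the same characteristic polynomial as A) gives
  χ_A(x) = x^5 + 10*x^4 + 40*x^3 + 80*x^2 + 80*x + 32
which factors as (x + 2)^5. The eigenvalues (with algebraic multiplicities) are λ = -2 with multiplicity 5.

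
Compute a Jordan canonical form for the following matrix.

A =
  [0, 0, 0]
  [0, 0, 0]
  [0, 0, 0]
J_1(0) ⊕ J_1(0) ⊕ J_1(0)

The characteristic polynomial is
  det(x·I − A) = x^3

Eigenvalues and multiplicities (the geometric multiplicity of λ is n − rank(A − λI), which equals the number of Jordan blocks for λ):
  λ = 0: algebraic multiplicity = 3, geometric multiplicity = 3

Determining the block sizes for each eigenvalue:
  λ = 0: gm = am = 3, so every block has size 1 → block sizes [1, 1, 1]

Assembling the blocks gives a Jordan form
J =
  [0, 0, 0]
  [0, 0, 0]
  [0, 0, 0]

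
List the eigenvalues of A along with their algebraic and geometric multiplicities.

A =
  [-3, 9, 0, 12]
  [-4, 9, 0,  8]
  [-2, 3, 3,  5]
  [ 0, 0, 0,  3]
λ = 3: alg = 4, geom = 2

Step 1 — factor the characteristic polynomial to read off the algebraic multiplicities:
  χ_A(x) = (x - 3)^4

Step 2 — compute geometric multiplicities via the rank-nullity identity g(λ) = n − rank(A − λI):
  rank(A − (3)·I) = 2, so dim ker(A − (3)·I) = n − 2 = 2

Summary:
  λ = 3: algebraic multiplicity = 4, geometric multiplicity = 2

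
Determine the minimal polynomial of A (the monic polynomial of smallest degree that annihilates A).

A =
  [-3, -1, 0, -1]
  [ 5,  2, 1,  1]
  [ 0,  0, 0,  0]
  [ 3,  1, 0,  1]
x^3

The characteristic polynomial is χ_A(x) = x^4, so the eigenvalues are known. The minimal polynomial is
  m_A(x) = Π_λ (x − λ)^{k_λ}
where k_λ is the size of the *largest* Jordan block for λ (equivalently, the smallest k with (A − λI)^k v = 0 for every generalised eigenvector v of λ).

  λ = 0: largest Jordan block has size 3, contributing (x − 0)^3

So m_A(x) = x^3 = x^3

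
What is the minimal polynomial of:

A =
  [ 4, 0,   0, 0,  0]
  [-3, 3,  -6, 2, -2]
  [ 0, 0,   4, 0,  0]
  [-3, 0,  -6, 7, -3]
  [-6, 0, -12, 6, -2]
x^3 - 8*x^2 + 19*x - 12

The characteristic polynomial is χ_A(x) = (x - 4)^3*(x - 3)*(x - 1), so the eigenvalues are known. The minimal polynomial is
  m_A(x) = Π_λ (x − λ)^{k_λ}
where k_λ is the size of the *largest* Jordan block for λ (equivalently, the smallest k with (A − λI)^k v = 0 for every generalised eigenvector v of λ).

  λ = 1: largest Jordan block has size 1, contributing (x − 1)
  λ = 3: largest Jordan block has size 1, contributing (x − 3)
  λ = 4: largest Jordan block has size 1, contributing (x − 4)

So m_A(x) = (x - 4)*(x - 3)*(x - 1) = x^3 - 8*x^2 + 19*x - 12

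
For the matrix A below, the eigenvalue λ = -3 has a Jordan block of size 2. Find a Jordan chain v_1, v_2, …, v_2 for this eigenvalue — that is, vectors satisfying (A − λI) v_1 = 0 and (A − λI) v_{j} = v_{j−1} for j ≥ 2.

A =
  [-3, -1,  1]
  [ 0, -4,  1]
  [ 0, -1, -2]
A Jordan chain for λ = -3 of length 2:
v_1 = (-1, -1, -1)ᵀ
v_2 = (0, 1, 0)ᵀ

Let N = A − (-3)·I. We want v_2 with N^2 v_2 = 0 but N^1 v_2 ≠ 0; then v_{j-1} := N · v_j for j = 2, …, 2.

Pick v_2 = (0, 1, 0)ᵀ.
Then v_1 = N · v_2 = (-1, -1, -1)ᵀ.

Sanity check: (A − (-3)·I) v_1 = (0, 0, 0)ᵀ = 0. ✓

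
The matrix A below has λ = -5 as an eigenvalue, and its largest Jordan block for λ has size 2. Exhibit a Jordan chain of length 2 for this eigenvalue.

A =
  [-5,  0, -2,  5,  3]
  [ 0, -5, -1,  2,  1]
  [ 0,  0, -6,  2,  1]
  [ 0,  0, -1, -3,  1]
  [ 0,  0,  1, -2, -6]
A Jordan chain for λ = -5 of length 2:
v_1 = (-2, -1, -1, -1, 1)ᵀ
v_2 = (0, 0, 1, 0, 0)ᵀ

Let N = A − (-5)·I. We want v_2 with N^2 v_2 = 0 but N^1 v_2 ≠ 0; then v_{j-1} := N · v_j for j = 2, …, 2.

Pick v_2 = (0, 0, 1, 0, 0)ᵀ.
Then v_1 = N · v_2 = (-2, -1, -1, -1, 1)ᵀ.

Sanity check: (A − (-5)·I) v_1 = (0, 0, 0, 0, 0)ᵀ = 0. ✓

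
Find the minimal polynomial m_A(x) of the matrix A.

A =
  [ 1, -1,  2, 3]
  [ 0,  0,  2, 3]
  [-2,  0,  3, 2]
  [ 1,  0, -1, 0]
x^3 - 3*x^2 + 3*x - 1

The characteristic polynomial is χ_A(x) = (x - 1)^4, so the eigenvalues are known. The minimal polynomial is
  m_A(x) = Π_λ (x − λ)^{k_λ}
where k_λ is the size of the *largest* Jordan block for λ (equivalently, the smallest k with (A − λI)^k v = 0 for every generalised eigenvector v of λ).

  λ = 1: largest Jordan block has size 3, contributing (x − 1)^3

So m_A(x) = (x - 1)^3 = x^3 - 3*x^2 + 3*x - 1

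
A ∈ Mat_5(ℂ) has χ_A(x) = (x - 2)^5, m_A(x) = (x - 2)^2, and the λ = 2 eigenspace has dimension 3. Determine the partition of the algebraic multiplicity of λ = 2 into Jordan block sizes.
Block sizes for λ = 2: [2, 2, 1]

Step 1 — from the characteristic polynomial, algebraic multiplicity of λ = 2 is 5. From dim ker(A − (2)·I) = 3, there are exactly 3 Jordan blocks for λ = 2.
Step 2 — from the minimal polynomial, the factor (x − 2)^2 tells us the largest block for λ = 2 has size 2.
Step 3 — with total size 5, 3 blocks, and largest block 2, the block sizes (in nonincreasing order) are [2, 2, 1].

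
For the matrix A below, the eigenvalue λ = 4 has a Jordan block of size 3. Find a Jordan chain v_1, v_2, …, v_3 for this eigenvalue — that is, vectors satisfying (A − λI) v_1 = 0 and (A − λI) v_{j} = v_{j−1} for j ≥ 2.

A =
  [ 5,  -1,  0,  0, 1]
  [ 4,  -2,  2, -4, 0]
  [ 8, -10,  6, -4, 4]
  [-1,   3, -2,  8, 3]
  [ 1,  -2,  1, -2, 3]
A Jordan chain for λ = 4 of length 3:
v_1 = (-2, 0, -8, -6, 2)ᵀ
v_2 = (1, 4, 8, -1, 1)ᵀ
v_3 = (1, 0, 0, 0, 0)ᵀ

Let N = A − (4)·I. We want v_3 with N^3 v_3 = 0 but N^2 v_3 ≠ 0; then v_{j-1} := N · v_j for j = 3, …, 2.

Pick v_3 = (1, 0, 0, 0, 0)ᵀ.
Then v_2 = N · v_3 = (1, 4, 8, -1, 1)ᵀ.
Then v_1 = N · v_2 = (-2, 0, -8, -6, 2)ᵀ.

Sanity check: (A − (4)·I) v_1 = (0, 0, 0, 0, 0)ᵀ = 0. ✓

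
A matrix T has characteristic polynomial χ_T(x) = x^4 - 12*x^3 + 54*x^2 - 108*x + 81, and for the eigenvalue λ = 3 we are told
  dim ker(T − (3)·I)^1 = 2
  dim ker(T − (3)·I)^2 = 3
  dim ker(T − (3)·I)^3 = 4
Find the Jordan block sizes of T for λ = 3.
Block sizes for λ = 3: [3, 1]

From the dimensions of kernels of powers, the number of Jordan blocks of size at least j is d_j − d_{j−1} where d_j = dim ker(N^j) (with d_0 = 0). Computing the differences gives [2, 1, 1].
The number of blocks of size exactly k is (#blocks of size ≥ k) − (#blocks of size ≥ k + 1), so the partition is: 1 block(s) of size 1, 1 block(s) of size 3.
In nonincreasing order the block sizes are [3, 1].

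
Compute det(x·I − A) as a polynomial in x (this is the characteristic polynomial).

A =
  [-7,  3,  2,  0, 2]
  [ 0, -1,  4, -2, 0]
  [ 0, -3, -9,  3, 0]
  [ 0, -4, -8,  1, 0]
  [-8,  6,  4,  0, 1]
x^5 + 15*x^4 + 90*x^3 + 270*x^2 + 405*x + 243

Expanding det(x·I − A) (e.g. by cofactor expansion or by noting that A is similar to its Jordan form J, which has the same characteristic polynomial as A) gives
  χ_A(x) = x^5 + 15*x^4 + 90*x^3 + 270*x^2 + 405*x + 243
which factors as (x + 3)^5. The eigenvalues (with algebraic multiplicities) are λ = -3 with multiplicity 5.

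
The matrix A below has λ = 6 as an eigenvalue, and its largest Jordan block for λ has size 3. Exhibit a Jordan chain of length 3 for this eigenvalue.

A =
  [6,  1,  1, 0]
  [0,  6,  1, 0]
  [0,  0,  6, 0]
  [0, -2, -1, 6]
A Jordan chain for λ = 6 of length 3:
v_1 = (1, 0, 0, -2)ᵀ
v_2 = (1, 1, 0, -1)ᵀ
v_3 = (0, 0, 1, 0)ᵀ

Let N = A − (6)·I. We want v_3 with N^3 v_3 = 0 but N^2 v_3 ≠ 0; then v_{j-1} := N · v_j for j = 3, …, 2.

Pick v_3 = (0, 0, 1, 0)ᵀ.
Then v_2 = N · v_3 = (1, 1, 0, -1)ᵀ.
Then v_1 = N · v_2 = (1, 0, 0, -2)ᵀ.

Sanity check: (A − (6)·I) v_1 = (0, 0, 0, 0)ᵀ = 0. ✓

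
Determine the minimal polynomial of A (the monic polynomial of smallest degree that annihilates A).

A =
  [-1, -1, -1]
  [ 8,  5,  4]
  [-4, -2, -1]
x^2 - 2*x + 1

The characteristic polynomial is χ_A(x) = (x - 1)^3, so the eigenvalues are known. The minimal polynomial is
  m_A(x) = Π_λ (x − λ)^{k_λ}
where k_λ is the size of the *largest* Jordan block for λ (equivalently, the smallest k with (A − λI)^k v = 0 for every generalised eigenvector v of λ).

  λ = 1: largest Jordan block has size 2, contributing (x − 1)^2

So m_A(x) = (x - 1)^2 = x^2 - 2*x + 1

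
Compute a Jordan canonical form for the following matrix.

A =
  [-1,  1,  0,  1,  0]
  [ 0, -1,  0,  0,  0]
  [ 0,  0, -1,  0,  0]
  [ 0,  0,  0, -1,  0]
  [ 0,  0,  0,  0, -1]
J_2(-1) ⊕ J_1(-1) ⊕ J_1(-1) ⊕ J_1(-1)

The characteristic polynomial is
  det(x·I − A) = x^5 + 5*x^4 + 10*x^3 + 10*x^2 + 5*x + 1 = (x + 1)^5

Eigenvalues and multiplicities (the geometric multiplicity of λ is n − rank(A − λI), which equals the number of Jordan blocks for λ):
  λ = -1: algebraic multiplicity = 5, geometric multiplicity = 4

Determining the block sizes for each eigenvalue:
  λ = -1: 4 blocks summing to 5 forces exactly one block of size 2 and the rest size 1 → block sizes [2, 1, 1, 1]

Assembling the blocks gives a Jordan form
J =
  [-1,  1,  0,  0,  0]
  [ 0, -1,  0,  0,  0]
  [ 0,  0, -1,  0,  0]
  [ 0,  0,  0, -1,  0]
  [ 0,  0,  0,  0, -1]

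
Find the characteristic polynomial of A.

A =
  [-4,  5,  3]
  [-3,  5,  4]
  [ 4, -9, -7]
x^3 + 6*x^2 + 12*x + 8

Expanding det(x·I − A) (e.g. by cofactor expansion or by noting that A is similar to its Jordan form J, which has the same characteristic polynomial as A) gives
  χ_A(x) = x^3 + 6*x^2 + 12*x + 8
which factors as (x + 2)^3. The eigenvalues (with algebraic multiplicities) are λ = -2 with multiplicity 3.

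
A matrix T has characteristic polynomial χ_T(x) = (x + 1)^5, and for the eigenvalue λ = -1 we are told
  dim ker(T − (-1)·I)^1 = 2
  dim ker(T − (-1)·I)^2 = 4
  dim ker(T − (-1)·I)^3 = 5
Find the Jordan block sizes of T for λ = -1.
Block sizes for λ = -1: [3, 2]

From the dimensions of kernels of powers, the number of Jordan blocks of size at least j is d_j − d_{j−1} where d_j = dim ker(N^j) (with d_0 = 0). Computing the differences gives [2, 2, 1].
The number of blocks of size exactly k is (#blocks of size ≥ k) − (#blocks of size ≥ k + 1), so the partition is: 1 block(s) of size 2, 1 block(s) of size 3.
In nonincreasing order the block sizes are [3, 2].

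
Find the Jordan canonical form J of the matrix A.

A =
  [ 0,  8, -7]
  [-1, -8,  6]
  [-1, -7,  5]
J_3(-1)

The characteristic polynomial is
  det(x·I − A) = x^3 + 3*x^2 + 3*x + 1 = (x + 1)^3

Eigenvalues and multiplicities (the geometric multiplicity of λ is n − rank(A − λI), which equals the number of Jordan blocks for λ):
  λ = -1: algebraic multiplicity = 3, geometric multiplicity = 1

Determining the block sizes for each eigenvalue:
  λ = -1: one block (gm = 1), so the single block has size am = 3 → block sizes [3]

Assembling the blocks gives a Jordan form
J =
  [-1,  1,  0]
  [ 0, -1,  1]
  [ 0,  0, -1]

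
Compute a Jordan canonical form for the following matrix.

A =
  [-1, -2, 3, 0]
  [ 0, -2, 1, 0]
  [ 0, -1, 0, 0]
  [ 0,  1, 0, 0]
J_3(-1) ⊕ J_1(0)

The characteristic polynomial is
  det(x·I − A) = x^4 + 3*x^3 + 3*x^2 + x = x*(x + 1)^3

Eigenvalues and multiplicities (the geometric multiplicity of λ is n − rank(A − λI), which equals the number of Jordan blocks for λ):
  λ = -1: algebraic multiplicity = 3, geometric multiplicity = 1
  λ = 0: algebraic multiplicity = 1, geometric multiplicity = 1

Determining the block sizes for each eigenvalue:
  λ = -1: one block (gm = 1), so the single block has size am = 3 → block sizes [3]
  λ = 0: one block (gm = 1), so the single block has size am = 1 → block sizes [1]

Assembling the blocks gives a Jordan form
J =
  [-1,  1,  0, 0]
  [ 0, -1,  1, 0]
  [ 0,  0, -1, 0]
  [ 0,  0,  0, 0]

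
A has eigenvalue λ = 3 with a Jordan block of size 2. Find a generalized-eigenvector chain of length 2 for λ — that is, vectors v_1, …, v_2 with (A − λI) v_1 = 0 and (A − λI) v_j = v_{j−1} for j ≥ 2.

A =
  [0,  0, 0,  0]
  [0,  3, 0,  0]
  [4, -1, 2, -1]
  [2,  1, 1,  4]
A Jordan chain for λ = 3 of length 2:
v_1 = (0, 0, -1, 1)ᵀ
v_2 = (0, 1, 0, 0)ᵀ

Let N = A − (3)·I. We want v_2 with N^2 v_2 = 0 but N^1 v_2 ≠ 0; then v_{j-1} := N · v_j for j = 2, …, 2.

Pick v_2 = (0, 1, 0, 0)ᵀ.
Then v_1 = N · v_2 = (0, 0, -1, 1)ᵀ.

Sanity check: (A − (3)·I) v_1 = (0, 0, 0, 0)ᵀ = 0. ✓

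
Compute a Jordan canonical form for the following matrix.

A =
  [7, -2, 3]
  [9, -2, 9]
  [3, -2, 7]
J_2(4) ⊕ J_1(4)

The characteristic polynomial is
  det(x·I − A) = x^3 - 12*x^2 + 48*x - 64 = (x - 4)^3

Eigenvalues and multiplicities (the geometric multiplicity of λ is n − rank(A − λI), which equals the number of Jordan blocks for λ):
  λ = 4: algebraic multiplicity = 3, geometric multiplicity = 2

Determining the block sizes for each eigenvalue:
  λ = 4: 2 blocks summing to 3 forces exactly one block of size 2 and the rest size 1 → block sizes [2, 1]

Assembling the blocks gives a Jordan form
J =
  [4, 1, 0]
  [0, 4, 0]
  [0, 0, 4]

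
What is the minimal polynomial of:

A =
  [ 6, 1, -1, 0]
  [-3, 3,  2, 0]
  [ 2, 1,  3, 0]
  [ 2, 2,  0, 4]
x^3 - 12*x^2 + 48*x - 64

The characteristic polynomial is χ_A(x) = (x - 4)^4, so the eigenvalues are known. The minimal polynomial is
  m_A(x) = Π_λ (x − λ)^{k_λ}
where k_λ is the size of the *largest* Jordan block for λ (equivalently, the smallest k with (A − λI)^k v = 0 for every generalised eigenvector v of λ).

  λ = 4: largest Jordan block has size 3, contributing (x − 4)^3

So m_A(x) = (x - 4)^3 = x^3 - 12*x^2 + 48*x - 64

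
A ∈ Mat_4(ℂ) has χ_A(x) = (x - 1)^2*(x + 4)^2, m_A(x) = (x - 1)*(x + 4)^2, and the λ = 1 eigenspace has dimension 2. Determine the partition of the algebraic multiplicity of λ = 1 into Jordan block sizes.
Block sizes for λ = 1: [1, 1]

Step 1 — from the characteristic polynomial, algebraic multiplicity of λ = 1 is 2. From dim ker(A − (1)·I) = 2, there are exactly 2 Jordan blocks for λ = 1.
Step 2 — from the minimal polynomial, the factor (x − 1) tells us the largest block for λ = 1 has size 1.
Step 3 — with total size 2, 2 blocks, and largest block 1, the block sizes (in nonincreasing order) are [1, 1].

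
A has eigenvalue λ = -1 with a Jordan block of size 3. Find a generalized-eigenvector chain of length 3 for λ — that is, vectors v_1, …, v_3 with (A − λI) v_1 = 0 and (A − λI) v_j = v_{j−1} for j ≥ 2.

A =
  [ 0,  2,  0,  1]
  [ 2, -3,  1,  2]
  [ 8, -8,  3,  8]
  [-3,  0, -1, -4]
A Jordan chain for λ = -1 of length 3:
v_1 = (2, 0, 0, -2)ᵀ
v_2 = (1, 2, 8, -3)ᵀ
v_3 = (1, 0, 0, 0)ᵀ

Let N = A − (-1)·I. We want v_3 with N^3 v_3 = 0 but N^2 v_3 ≠ 0; then v_{j-1} := N · v_j for j = 3, …, 2.

Pick v_3 = (1, 0, 0, 0)ᵀ.
Then v_2 = N · v_3 = (1, 2, 8, -3)ᵀ.
Then v_1 = N · v_2 = (2, 0, 0, -2)ᵀ.

Sanity check: (A − (-1)·I) v_1 = (0, 0, 0, 0)ᵀ = 0. ✓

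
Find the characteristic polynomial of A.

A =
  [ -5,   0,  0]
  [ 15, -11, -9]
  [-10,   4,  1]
x^3 + 15*x^2 + 75*x + 125

Expanding det(x·I − A) (e.g. by cofactor expansion or by noting that A is similar to its Jordan form J, which has the same characteristic polynomial as A) gives
  χ_A(x) = x^3 + 15*x^2 + 75*x + 125
which factors as (x + 5)^3. The eigenvalues (with algebraic multiplicities) are λ = -5 with multiplicity 3.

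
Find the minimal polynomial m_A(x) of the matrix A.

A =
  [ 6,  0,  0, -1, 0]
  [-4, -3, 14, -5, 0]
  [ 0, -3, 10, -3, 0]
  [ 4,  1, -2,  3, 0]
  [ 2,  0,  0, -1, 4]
x^3 - 12*x^2 + 48*x - 64

The characteristic polynomial is χ_A(x) = (x - 4)^5, so the eigenvalues are known. The minimal polynomial is
  m_A(x) = Π_λ (x − λ)^{k_λ}
where k_λ is the size of the *largest* Jordan block for λ (equivalently, the smallest k with (A − λI)^k v = 0 for every generalised eigenvector v of λ).

  λ = 4: largest Jordan block has size 3, contributing (x − 4)^3

So m_A(x) = (x - 4)^3 = x^3 - 12*x^2 + 48*x - 64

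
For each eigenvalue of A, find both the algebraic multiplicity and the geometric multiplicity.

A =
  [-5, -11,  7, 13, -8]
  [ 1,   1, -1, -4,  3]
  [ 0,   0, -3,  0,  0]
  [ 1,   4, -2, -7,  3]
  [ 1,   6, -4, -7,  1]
λ = -3: alg = 3, geom = 1; λ = -2: alg = 2, geom = 1

Step 1 — factor the characteristic polynomial to read off the algebraic multiplicities:
  χ_A(x) = (x + 2)^2*(x + 3)^3

Step 2 — compute geometric multiplicities via the rank-nullity identity g(λ) = n − rank(A − λI):
  rank(A − (-3)·I) = 4, so dim ker(A − (-3)·I) = n − 4 = 1
  rank(A − (-2)·I) = 4, so dim ker(A − (-2)·I) = n − 4 = 1

Summary:
  λ = -3: algebraic multiplicity = 3, geometric multiplicity = 1
  λ = -2: algebraic multiplicity = 2, geometric multiplicity = 1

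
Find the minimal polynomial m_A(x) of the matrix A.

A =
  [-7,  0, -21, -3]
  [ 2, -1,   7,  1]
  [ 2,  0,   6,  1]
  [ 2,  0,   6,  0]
x^3 + x^2

The characteristic polynomial is χ_A(x) = x^2*(x + 1)^2, so the eigenvalues are known. The minimal polynomial is
  m_A(x) = Π_λ (x − λ)^{k_λ}
where k_λ is the size of the *largest* Jordan block for λ (equivalently, the smallest k with (A − λI)^k v = 0 for every generalised eigenvector v of λ).

  λ = -1: largest Jordan block has size 1, contributing (x + 1)
  λ = 0: largest Jordan block has size 2, contributing (x − 0)^2

So m_A(x) = x^2*(x + 1) = x^3 + x^2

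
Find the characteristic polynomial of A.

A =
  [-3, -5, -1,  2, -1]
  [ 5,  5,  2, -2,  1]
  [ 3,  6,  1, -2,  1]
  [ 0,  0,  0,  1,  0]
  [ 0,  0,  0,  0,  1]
x^5 - 5*x^4 + 10*x^3 - 10*x^2 + 5*x - 1

Expanding det(x·I − A) (e.g. by cofactor expansion or by noting that A is similar to its Jordan form J, which has the same characteristic polynomial as A) gives
  χ_A(x) = x^5 - 5*x^4 + 10*x^3 - 10*x^2 + 5*x - 1
which factors as (x - 1)^5. The eigenvalues (with algebraic multiplicities) are λ = 1 with multiplicity 5.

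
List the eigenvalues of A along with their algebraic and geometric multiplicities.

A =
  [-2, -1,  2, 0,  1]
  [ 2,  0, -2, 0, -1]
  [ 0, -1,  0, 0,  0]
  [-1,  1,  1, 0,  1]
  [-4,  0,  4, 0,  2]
λ = 0: alg = 5, geom = 2

Step 1 — factor the characteristic polynomial to read off the algebraic multiplicities:
  χ_A(x) = x^5

Step 2 — compute geometric multiplicities via the rank-nullity identity g(λ) = n − rank(A − λI):
  rank(A − (0)·I) = 3, so dim ker(A − (0)·I) = n − 3 = 2

Summary:
  λ = 0: algebraic multiplicity = 5, geometric multiplicity = 2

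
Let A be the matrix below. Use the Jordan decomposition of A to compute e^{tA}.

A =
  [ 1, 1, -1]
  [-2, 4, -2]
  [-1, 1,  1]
e^{tA} =
  [-t*exp(2*t) + exp(2*t), t*exp(2*t), -t*exp(2*t)]
  [-2*t*exp(2*t), 2*t*exp(2*t) + exp(2*t), -2*t*exp(2*t)]
  [-t*exp(2*t), t*exp(2*t), -t*exp(2*t) + exp(2*t)]

Strategy: write A = P · J · P⁻¹ where J is a Jordan canonical form, so e^{tA} = P · e^{tJ} · P⁻¹, and e^{tJ} can be computed block-by-block.

A has Jordan form
J =
  [2, 1, 0]
  [0, 2, 0]
  [0, 0, 2]
(up to reordering of blocks).

Per-block formulas:
  For a 1×1 block at λ = 2: exp(t · [2]) = [e^(2t)].
  For a 2×2 Jordan block J_2(2): exp(t · J_2(2)) = e^(2t)·(I + t·N), where N is the 2×2 nilpotent shift.

After assembling e^{tJ} and conjugating by P, we get:

e^{tA} =
  [-t*exp(2*t) + exp(2*t), t*exp(2*t), -t*exp(2*t)]
  [-2*t*exp(2*t), 2*t*exp(2*t) + exp(2*t), -2*t*exp(2*t)]
  [-t*exp(2*t), t*exp(2*t), -t*exp(2*t) + exp(2*t)]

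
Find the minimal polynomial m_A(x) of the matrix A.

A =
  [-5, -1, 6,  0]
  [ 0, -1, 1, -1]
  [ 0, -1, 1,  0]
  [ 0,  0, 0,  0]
x^4 + 5*x^3

The characteristic polynomial is χ_A(x) = x^3*(x + 5), so the eigenvalues are known. The minimal polynomial is
  m_A(x) = Π_λ (x − λ)^{k_λ}
where k_λ is the size of the *largest* Jordan block for λ (equivalently, the smallest k with (A − λI)^k v = 0 for every generalised eigenvector v of λ).

  λ = -5: largest Jordan block has size 1, contributing (x + 5)
  λ = 0: largest Jordan block has size 3, contributing (x − 0)^3

So m_A(x) = x^3*(x + 5) = x^4 + 5*x^3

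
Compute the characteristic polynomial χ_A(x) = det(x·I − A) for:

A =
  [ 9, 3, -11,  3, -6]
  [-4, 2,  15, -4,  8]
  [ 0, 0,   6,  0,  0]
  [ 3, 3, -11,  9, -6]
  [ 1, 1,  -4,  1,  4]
x^5 - 30*x^4 + 360*x^3 - 2160*x^2 + 6480*x - 7776

Expanding det(x·I − A) (e.g. by cofactor expansion or by noting that A is similar to its Jordan form J, which has the same characteristic polynomial as A) gives
  χ_A(x) = x^5 - 30*x^4 + 360*x^3 - 2160*x^2 + 6480*x - 7776
which factors as (x - 6)^5. The eigenvalues (with algebraic multiplicities) are λ = 6 with multiplicity 5.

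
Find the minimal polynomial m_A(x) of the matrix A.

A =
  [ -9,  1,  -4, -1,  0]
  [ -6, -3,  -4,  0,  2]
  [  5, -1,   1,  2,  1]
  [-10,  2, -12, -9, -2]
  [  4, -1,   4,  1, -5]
x^2 + 10*x + 25

The characteristic polynomial is χ_A(x) = (x + 5)^5, so the eigenvalues are known. The minimal polynomial is
  m_A(x) = Π_λ (x − λ)^{k_λ}
where k_λ is the size of the *largest* Jordan block for λ (equivalently, the smallest k with (A − λI)^k v = 0 for every generalised eigenvector v of λ).

  λ = -5: largest Jordan block has size 2, contributing (x + 5)^2

So m_A(x) = (x + 5)^2 = x^2 + 10*x + 25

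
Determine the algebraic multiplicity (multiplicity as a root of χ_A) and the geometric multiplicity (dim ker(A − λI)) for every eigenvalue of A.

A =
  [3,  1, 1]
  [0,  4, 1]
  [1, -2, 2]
λ = 3: alg = 3, geom = 1

Step 1 — factor the characteristic polynomial to read off the algebraic multiplicities:
  χ_A(x) = (x - 3)^3

Step 2 — compute geometric multiplicities via the rank-nullity identity g(λ) = n − rank(A − λI):
  rank(A − (3)·I) = 2, so dim ker(A − (3)·I) = n − 2 = 1

Summary:
  λ = 3: algebraic multiplicity = 3, geometric multiplicity = 1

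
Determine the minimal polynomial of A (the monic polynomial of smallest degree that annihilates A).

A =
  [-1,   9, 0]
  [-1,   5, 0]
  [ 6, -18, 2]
x^2 - 4*x + 4

The characteristic polynomial is χ_A(x) = (x - 2)^3, so the eigenvalues are known. The minimal polynomial is
  m_A(x) = Π_λ (x − λ)^{k_λ}
where k_λ is the size of the *largest* Jordan block for λ (equivalently, the smallest k with (A − λI)^k v = 0 for every generalised eigenvector v of λ).

  λ = 2: largest Jordan block has size 2, contributing (x − 2)^2

So m_A(x) = (x - 2)^2 = x^2 - 4*x + 4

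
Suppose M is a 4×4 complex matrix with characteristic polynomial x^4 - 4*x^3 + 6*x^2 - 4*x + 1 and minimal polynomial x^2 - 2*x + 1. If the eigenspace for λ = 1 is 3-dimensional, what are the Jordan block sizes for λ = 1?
Block sizes for λ = 1: [2, 1, 1]

Step 1 — from the characteristic polynomial, algebraic multiplicity of λ = 1 is 4. From dim ker(M − (1)·I) = 3, there are exactly 3 Jordan blocks for λ = 1.
Step 2 — from the minimal polynomial, the factor (x − 1)^2 tells us the largest block for λ = 1 has size 2.
Step 3 — with total size 4, 3 blocks, and largest block 2, the block sizes (in nonincreasing order) are [2, 1, 1].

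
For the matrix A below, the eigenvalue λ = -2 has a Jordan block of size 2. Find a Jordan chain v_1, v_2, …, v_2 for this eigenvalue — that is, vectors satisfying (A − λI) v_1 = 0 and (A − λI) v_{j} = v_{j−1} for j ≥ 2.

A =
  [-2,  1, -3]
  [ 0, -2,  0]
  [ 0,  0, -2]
A Jordan chain for λ = -2 of length 2:
v_1 = (1, 0, 0)ᵀ
v_2 = (0, 1, 0)ᵀ

Let N = A − (-2)·I. We want v_2 with N^2 v_2 = 0 but N^1 v_2 ≠ 0; then v_{j-1} := N · v_j for j = 2, …, 2.

Pick v_2 = (0, 1, 0)ᵀ.
Then v_1 = N · v_2 = (1, 0, 0)ᵀ.

Sanity check: (A − (-2)·I) v_1 = (0, 0, 0)ᵀ = 0. ✓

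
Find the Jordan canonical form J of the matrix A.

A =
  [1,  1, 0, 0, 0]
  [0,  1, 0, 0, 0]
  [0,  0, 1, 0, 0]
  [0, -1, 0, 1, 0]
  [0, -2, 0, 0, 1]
J_2(1) ⊕ J_1(1) ⊕ J_1(1) ⊕ J_1(1)

The characteristic polynomial is
  det(x·I − A) = x^5 - 5*x^4 + 10*x^3 - 10*x^2 + 5*x - 1 = (x - 1)^5

Eigenvalues and multiplicities (the geometric multiplicity of λ is n − rank(A − λI), which equals the number of Jordan blocks for λ):
  λ = 1: algebraic multiplicity = 5, geometric multiplicity = 4

Determining the block sizes for each eigenvalue:
  λ = 1: 4 blocks summing to 5 forces exactly one block of size 2 and the rest size 1 → block sizes [2, 1, 1, 1]

Assembling the blocks gives a Jordan form
J =
  [1, 1, 0, 0, 0]
  [0, 1, 0, 0, 0]
  [0, 0, 1, 0, 0]
  [0, 0, 0, 1, 0]
  [0, 0, 0, 0, 1]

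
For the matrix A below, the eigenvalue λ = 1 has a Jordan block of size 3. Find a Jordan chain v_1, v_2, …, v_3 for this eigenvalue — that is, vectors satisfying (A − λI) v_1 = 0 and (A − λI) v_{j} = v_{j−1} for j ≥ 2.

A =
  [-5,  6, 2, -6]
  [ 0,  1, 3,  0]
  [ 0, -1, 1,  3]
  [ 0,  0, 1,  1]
A Jordan chain for λ = 1 of length 3:
v_1 = (-2, -3, 0, -1)ᵀ
v_2 = (0, 0, -1, 0)ᵀ
v_3 = (1, 1, 0, 0)ᵀ

Let N = A − (1)·I. We want v_3 with N^3 v_3 = 0 but N^2 v_3 ≠ 0; then v_{j-1} := N · v_j for j = 3, …, 2.

Pick v_3 = (1, 1, 0, 0)ᵀ.
Then v_2 = N · v_3 = (0, 0, -1, 0)ᵀ.
Then v_1 = N · v_2 = (-2, -3, 0, -1)ᵀ.

Sanity check: (A − (1)·I) v_1 = (0, 0, 0, 0)ᵀ = 0. ✓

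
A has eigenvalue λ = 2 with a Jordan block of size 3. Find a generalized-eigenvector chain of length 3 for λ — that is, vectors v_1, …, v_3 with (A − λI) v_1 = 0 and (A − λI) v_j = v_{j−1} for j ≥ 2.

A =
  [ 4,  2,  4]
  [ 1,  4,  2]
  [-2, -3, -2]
A Jordan chain for λ = 2 of length 3:
v_1 = (-2, 0, 1)ᵀ
v_2 = (2, 1, -2)ᵀ
v_3 = (1, 0, 0)ᵀ

Let N = A − (2)·I. We want v_3 with N^3 v_3 = 0 but N^2 v_3 ≠ 0; then v_{j-1} := N · v_j for j = 3, …, 2.

Pick v_3 = (1, 0, 0)ᵀ.
Then v_2 = N · v_3 = (2, 1, -2)ᵀ.
Then v_1 = N · v_2 = (-2, 0, 1)ᵀ.

Sanity check: (A − (2)·I) v_1 = (0, 0, 0)ᵀ = 0. ✓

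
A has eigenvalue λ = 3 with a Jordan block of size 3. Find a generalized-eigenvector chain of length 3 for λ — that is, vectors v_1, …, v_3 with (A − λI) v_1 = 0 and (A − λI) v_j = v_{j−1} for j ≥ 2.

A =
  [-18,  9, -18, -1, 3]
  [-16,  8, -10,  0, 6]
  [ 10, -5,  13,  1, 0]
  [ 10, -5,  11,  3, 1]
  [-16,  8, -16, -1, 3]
A Jordan chain for λ = 3 of length 3:
v_1 = (-1, 0, 1, 0, -1)ᵀ
v_2 = (0, 0, 0, 1, 0)ᵀ
v_3 = (0, 2, 1, 0, 0)ᵀ

Let N = A − (3)·I. We want v_3 with N^3 v_3 = 0 but N^2 v_3 ≠ 0; then v_{j-1} := N · v_j for j = 3, …, 2.

Pick v_3 = (0, 2, 1, 0, 0)ᵀ.
Then v_2 = N · v_3 = (0, 0, 0, 1, 0)ᵀ.
Then v_1 = N · v_2 = (-1, 0, 1, 0, -1)ᵀ.

Sanity check: (A − (3)·I) v_1 = (0, 0, 0, 0, 0)ᵀ = 0. ✓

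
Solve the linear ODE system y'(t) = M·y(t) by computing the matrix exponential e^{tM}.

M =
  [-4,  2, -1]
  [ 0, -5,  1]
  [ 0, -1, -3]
e^{tM} =
  [exp(-4*t), -t^2*exp(-4*t)/2 + 2*t*exp(-4*t), t^2*exp(-4*t)/2 - t*exp(-4*t)]
  [0, -t*exp(-4*t) + exp(-4*t), t*exp(-4*t)]
  [0, -t*exp(-4*t), t*exp(-4*t) + exp(-4*t)]

Strategy: write M = P · J · P⁻¹ where J is a Jordan canonical form, so e^{tM} = P · e^{tJ} · P⁻¹, and e^{tJ} can be computed block-by-block.

M has Jordan form
J =
  [-4,  1,  0]
  [ 0, -4,  1]
  [ 0,  0, -4]
(up to reordering of blocks).

Per-block formulas:
  For a 3×3 Jordan block J_3(-4): exp(t · J_3(-4)) = e^(-4t)·(I + t·N + (t^2/2)·N^2), where N is the 3×3 nilpotent shift.

After assembling e^{tJ} and conjugating by P, we get:

e^{tM} =
  [exp(-4*t), -t^2*exp(-4*t)/2 + 2*t*exp(-4*t), t^2*exp(-4*t)/2 - t*exp(-4*t)]
  [0, -t*exp(-4*t) + exp(-4*t), t*exp(-4*t)]
  [0, -t*exp(-4*t), t*exp(-4*t) + exp(-4*t)]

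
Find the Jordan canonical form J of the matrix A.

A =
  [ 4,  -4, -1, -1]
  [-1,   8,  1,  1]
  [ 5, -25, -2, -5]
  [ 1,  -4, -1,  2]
J_3(3) ⊕ J_1(3)

The characteristic polynomial is
  det(x·I − A) = x^4 - 12*x^3 + 54*x^2 - 108*x + 81 = (x - 3)^4

Eigenvalues and multiplicities (the geometric multiplicity of λ is n − rank(A − λI), which equals the number of Jordan blocks for λ):
  λ = 3: algebraic multiplicity = 4, geometric multiplicity = 2

Determining the block sizes for each eigenvalue:
  λ = 3: with am = 4 and gm = 2, the partition is not yet determined (e.g. several partitions of 4 into 2 parts exist). Let N = A − (3)·I. Computing rank(N^1) = 2, rank(N^2) = 1, rank(N^3) = 0; the number of blocks of size ≥ j is rank(N^{j−1}) − rank(N^j), giving [2, 1, 1]. So we have 1 block(s) of size 3, 1 block(s) of size 1 → block sizes [3, 1]

Assembling the blocks gives a Jordan form
J =
  [3, 1, 0, 0]
  [0, 3, 1, 0]
  [0, 0, 3, 0]
  [0, 0, 0, 3]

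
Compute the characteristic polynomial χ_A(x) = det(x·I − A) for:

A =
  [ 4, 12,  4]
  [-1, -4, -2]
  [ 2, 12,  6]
x^3 - 6*x^2 + 12*x - 8

Expanding det(x·I − A) (e.g. by cofactor expansion or by noting that A is similar to its Jordan form J, which has the same characteristic polynomial as A) gives
  χ_A(x) = x^3 - 6*x^2 + 12*x - 8
which factors as (x - 2)^3. The eigenvalues (with algebraic multiplicities) are λ = 2 with multiplicity 3.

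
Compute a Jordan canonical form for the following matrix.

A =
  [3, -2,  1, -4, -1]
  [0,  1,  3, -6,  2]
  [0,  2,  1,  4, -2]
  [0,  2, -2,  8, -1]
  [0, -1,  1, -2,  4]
J_3(3) ⊕ J_2(4)

The characteristic polynomial is
  det(x·I − A) = x^5 - 17*x^4 + 115*x^3 - 387*x^2 + 648*x - 432 = (x - 4)^2*(x - 3)^3

Eigenvalues and multiplicities (the geometric multiplicity of λ is n − rank(A − λI), which equals the number of Jordan blocks for λ):
  λ = 3: algebraic multiplicity = 3, geometric multiplicity = 1
  λ = 4: algebraic multiplicity = 2, geometric multiplicity = 1

Determining the block sizes for each eigenvalue:
  λ = 3: one block (gm = 1), so the single block has size am = 3 → block sizes [3]
  λ = 4: one block (gm = 1), so the single block has size am = 2 → block sizes [2]

Assembling the blocks gives a Jordan form
J =
  [3, 1, 0, 0, 0]
  [0, 3, 1, 0, 0]
  [0, 0, 3, 0, 0]
  [0, 0, 0, 4, 1]
  [0, 0, 0, 0, 4]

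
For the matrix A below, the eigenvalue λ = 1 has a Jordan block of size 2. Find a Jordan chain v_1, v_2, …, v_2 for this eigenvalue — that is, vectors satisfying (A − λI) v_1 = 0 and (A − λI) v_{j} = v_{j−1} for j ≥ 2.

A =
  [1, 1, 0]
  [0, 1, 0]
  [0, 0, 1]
A Jordan chain for λ = 1 of length 2:
v_1 = (1, 0, 0)ᵀ
v_2 = (0, 1, 0)ᵀ

Let N = A − (1)·I. We want v_2 with N^2 v_2 = 0 but N^1 v_2 ≠ 0; then v_{j-1} := N · v_j for j = 2, …, 2.

Pick v_2 = (0, 1, 0)ᵀ.
Then v_1 = N · v_2 = (1, 0, 0)ᵀ.

Sanity check: (A − (1)·I) v_1 = (0, 0, 0)ᵀ = 0. ✓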